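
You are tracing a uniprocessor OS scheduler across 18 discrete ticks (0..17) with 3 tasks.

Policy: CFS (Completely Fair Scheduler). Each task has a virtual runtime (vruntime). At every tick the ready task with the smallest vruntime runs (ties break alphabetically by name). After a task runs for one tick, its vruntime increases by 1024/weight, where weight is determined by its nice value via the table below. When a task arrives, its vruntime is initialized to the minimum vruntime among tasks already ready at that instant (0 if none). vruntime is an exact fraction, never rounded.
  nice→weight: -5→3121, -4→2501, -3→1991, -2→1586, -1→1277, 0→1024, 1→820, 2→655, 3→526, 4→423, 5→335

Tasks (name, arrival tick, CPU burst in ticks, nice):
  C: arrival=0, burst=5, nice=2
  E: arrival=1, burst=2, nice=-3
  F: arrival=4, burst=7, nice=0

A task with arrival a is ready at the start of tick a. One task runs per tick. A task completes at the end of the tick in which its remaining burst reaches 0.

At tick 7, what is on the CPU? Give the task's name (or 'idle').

running at tick 7 = C

t=0: vr[C=0] → run C
t=1: vr[C=1024/655 E=1024/655] → run C
t=2: vr[C=2048/655 E=1024/655] → run E
t=3: vr[C=2048/655 E=2709504/1304105] → run E
t=4: vr[C=2048/655 F=2048/655] → run C
t=5: vr[C=3072/655 F=2048/655] → run F
t=6: vr[C=3072/655 F=2703/655] → run F
t=7: vr[C=3072/655 F=3358/655] → run C
t=8: vr[C=4096/655 F=3358/655] → run F
t=9: vr[C=4096/655 F=4013/655] → run F
t=10: vr[C=4096/655 F=4668/655] → run C
t=11: vr[F=4668/655] → run F
t=12: vr[F=5323/655] → run F
t=13: vr[F=5978/655] → run F
t=14: (idle)
t=15: (idle)
t=16: (idle)
t=17: (idle)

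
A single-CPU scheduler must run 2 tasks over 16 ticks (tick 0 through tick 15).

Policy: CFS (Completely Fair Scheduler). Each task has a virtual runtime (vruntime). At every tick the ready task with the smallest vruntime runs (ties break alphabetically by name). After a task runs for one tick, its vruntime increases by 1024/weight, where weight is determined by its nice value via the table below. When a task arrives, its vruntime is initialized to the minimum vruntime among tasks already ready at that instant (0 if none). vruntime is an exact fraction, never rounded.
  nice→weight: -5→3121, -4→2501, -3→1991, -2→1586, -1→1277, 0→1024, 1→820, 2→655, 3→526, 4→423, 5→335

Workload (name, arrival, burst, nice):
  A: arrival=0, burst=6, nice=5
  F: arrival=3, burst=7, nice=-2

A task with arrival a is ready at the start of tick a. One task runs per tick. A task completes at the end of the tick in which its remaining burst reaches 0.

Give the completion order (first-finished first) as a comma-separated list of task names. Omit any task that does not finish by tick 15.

t=0: vr[A=0] → run A
t=1: vr[A=1024/335] → run A
t=2: vr[A=2048/335] → run A
t=3: vr[A=3072/335 F=3072/335] → run A
t=4: vr[A=4096/335 F=3072/335] → run F
t=5: vr[A=4096/335 F=2607616/265655] → run F
t=6: vr[A=4096/335 F=2779136/265655] → run F
t=7: vr[A=4096/335 F=2950656/265655] → run F
t=8: vr[A=4096/335 F=3122176/265655] → run F
t=9: vr[A=4096/335 F=3293696/265655] → run A
t=10: vr[A=1024/67 F=3293696/265655] → run F
t=11: vr[A=1024/67 F=3465216/265655] → run F
t=12: vr[A=1024/67] → run A
t=13: (idle)
t=14: (idle)
t=15: (idle)

completion order = F, A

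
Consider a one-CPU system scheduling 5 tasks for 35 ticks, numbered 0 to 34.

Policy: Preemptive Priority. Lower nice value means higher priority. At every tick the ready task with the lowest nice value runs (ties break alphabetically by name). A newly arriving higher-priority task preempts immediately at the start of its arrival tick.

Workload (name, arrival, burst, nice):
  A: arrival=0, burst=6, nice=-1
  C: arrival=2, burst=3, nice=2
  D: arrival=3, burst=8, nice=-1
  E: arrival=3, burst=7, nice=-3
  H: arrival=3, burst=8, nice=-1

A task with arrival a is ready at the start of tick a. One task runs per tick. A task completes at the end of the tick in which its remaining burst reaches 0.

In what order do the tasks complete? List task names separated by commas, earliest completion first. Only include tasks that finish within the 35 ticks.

t=0: ready={A} → run A
t=1: ready={A} → run A
t=2: ready={A,C} → run A
t=3: ready={A,C,D,E,H} → run E
t=4: ready={A,C,D,E,H} → run E
t=5: ready={A,C,D,E,H} → run E
t=6: ready={A,C,D,E,H} → run E
t=7: ready={A,C,D,E,H} → run E
t=8: ready={A,C,D,E,H} → run E
t=9: ready={A,C,D,E,H} → run E
t=10: ready={A,C,D,H} → run A
t=11: ready={A,C,D,H} → run A
t=12: ready={A,C,D,H} → run A
t=13: ready={C,D,H} → run D
t=14: ready={C,D,H} → run D
t=15: ready={C,D,H} → run D
t=16: ready={C,D,H} → run D
t=17: ready={C,D,H} → run D
t=18: ready={C,D,H} → run D
t=19: ready={C,D,H} → run D
t=20: ready={C,D,H} → run D
t=21: ready={C,H} → run H
t=22: ready={C,H} → run H
t=23: ready={C,H} → run H
t=24: ready={C,H} → run H
t=25: ready={C,H} → run H
t=26: ready={C,H} → run H
t=27: ready={C,H} → run H
t=28: ready={C,H} → run H
t=29: ready={C} → run C
t=30: ready={C} → run C
t=31: ready={C} → run C
t=32: (idle)
t=33: (idle)
t=34: (idle)

completion order = E, A, D, H, C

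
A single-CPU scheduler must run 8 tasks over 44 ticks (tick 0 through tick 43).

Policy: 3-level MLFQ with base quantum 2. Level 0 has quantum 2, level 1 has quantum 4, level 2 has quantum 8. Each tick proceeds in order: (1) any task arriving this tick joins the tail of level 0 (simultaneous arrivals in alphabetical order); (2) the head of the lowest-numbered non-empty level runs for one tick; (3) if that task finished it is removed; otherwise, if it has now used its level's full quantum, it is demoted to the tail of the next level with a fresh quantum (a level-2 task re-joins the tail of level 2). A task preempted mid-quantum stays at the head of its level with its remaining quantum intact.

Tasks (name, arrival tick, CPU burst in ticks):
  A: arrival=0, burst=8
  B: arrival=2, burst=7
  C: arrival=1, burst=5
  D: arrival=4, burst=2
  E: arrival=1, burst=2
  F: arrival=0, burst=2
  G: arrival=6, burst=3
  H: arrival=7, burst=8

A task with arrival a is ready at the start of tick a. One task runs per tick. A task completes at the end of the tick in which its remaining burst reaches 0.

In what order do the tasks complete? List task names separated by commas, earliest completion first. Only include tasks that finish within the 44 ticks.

t=0: L0/L1/L2 = AF/-/- → run A
t=1: L0/L1/L2 = AFCE/-/- → run A
t=2: L0/L1/L2 = FCEB/A/- → run F
t=3: L0/L1/L2 = FCEB/A/- → run F
t=4: L0/L1/L2 = CEBD/A/- → run C
t=5: L0/L1/L2 = CEBD/A/- → run C
t=6: L0/L1/L2 = EBDG/AC/- → run E
t=7: L0/L1/L2 = EBDGH/AC/- → run E
t=8: L0/L1/L2 = BDGH/AC/- → run B
t=9: L0/L1/L2 = BDGH/AC/- → run B
t=10: L0/L1/L2 = DGH/ACB/- → run D
t=11: L0/L1/L2 = DGH/ACB/- → run D
t=12: L0/L1/L2 = GH/ACB/- → run G
t=13: L0/L1/L2 = GH/ACB/- → run G
t=14: L0/L1/L2 = H/ACBG/- → run H
t=15: L0/L1/L2 = H/ACBG/- → run H
t=16: L0/L1/L2 = -/ACBGH/- → run A
t=17: L0/L1/L2 = -/ACBGH/- → run A
t=18: L0/L1/L2 = -/ACBGH/- → run A
t=19: L0/L1/L2 = -/ACBGH/- → run A
t=20: L0/L1/L2 = -/CBGH/A → run C
t=21: L0/L1/L2 = -/CBGH/A → run C
t=22: L0/L1/L2 = -/CBGH/A → run C
t=23: L0/L1/L2 = -/BGH/A → run B
t=24: L0/L1/L2 = -/BGH/A → run B
t=25: L0/L1/L2 = -/BGH/A → run B
t=26: L0/L1/L2 = -/BGH/A → run B
t=27: L0/L1/L2 = -/GH/AB → run G
t=28: L0/L1/L2 = -/H/AB → run H
t=29: L0/L1/L2 = -/H/AB → run H
t=30: L0/L1/L2 = -/H/AB → run H
t=31: L0/L1/L2 = -/H/AB → run H
t=32: L0/L1/L2 = -/-/ABH → run A
t=33: L0/L1/L2 = -/-/ABH → run A
t=34: L0/L1/L2 = -/-/BH → run B
t=35: L0/L1/L2 = -/-/H → run H
t=36: L0/L1/L2 = -/-/H → run H
t=37: (idle)
t=38: (idle)
t=39: (idle)
t=40: (idle)
t=41: (idle)
t=42: (idle)
t=43: (idle)

completion order = F, E, D, C, G, A, B, H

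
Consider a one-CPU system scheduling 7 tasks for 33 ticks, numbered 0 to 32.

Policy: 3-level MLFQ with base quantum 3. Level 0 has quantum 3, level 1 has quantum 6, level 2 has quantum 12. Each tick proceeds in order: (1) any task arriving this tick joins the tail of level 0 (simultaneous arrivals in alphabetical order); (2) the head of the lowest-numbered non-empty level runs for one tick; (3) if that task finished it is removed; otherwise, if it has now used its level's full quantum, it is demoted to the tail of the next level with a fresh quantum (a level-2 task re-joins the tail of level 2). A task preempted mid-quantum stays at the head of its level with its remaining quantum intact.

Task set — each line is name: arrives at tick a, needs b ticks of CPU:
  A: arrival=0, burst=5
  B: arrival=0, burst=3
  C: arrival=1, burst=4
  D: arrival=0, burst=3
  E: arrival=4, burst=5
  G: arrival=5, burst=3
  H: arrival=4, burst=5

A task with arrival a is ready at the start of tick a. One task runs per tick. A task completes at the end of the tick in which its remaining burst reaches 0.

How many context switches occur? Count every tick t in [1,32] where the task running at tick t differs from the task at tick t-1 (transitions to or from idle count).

t=0: L0/L1/L2 = ABD/-/- → run A
t=1: L0/L1/L2 = ABDC/-/- → run A
t=2: L0/L1/L2 = ABDC/-/- → run A
t=3: L0/L1/L2 = BDC/A/- → run B
t=4: L0/L1/L2 = BDCEH/A/- → run B
t=5: L0/L1/L2 = BDCEHG/A/- → run B
t=6: L0/L1/L2 = DCEHG/A/- → run D
t=7: L0/L1/L2 = DCEHG/A/- → run D
t=8: L0/L1/L2 = DCEHG/A/- → run D
t=9: L0/L1/L2 = CEHG/A/- → run C
t=10: L0/L1/L2 = CEHG/A/- → run C
t=11: L0/L1/L2 = CEHG/A/- → run C
t=12: L0/L1/L2 = EHG/AC/- → run E
t=13: L0/L1/L2 = EHG/AC/- → run E
t=14: L0/L1/L2 = EHG/AC/- → run E
t=15: L0/L1/L2 = HG/ACE/- → run H
t=16: L0/L1/L2 = HG/ACE/- → run H
t=17: L0/L1/L2 = HG/ACE/- → run H
t=18: L0/L1/L2 = G/ACEH/- → run G
t=19: L0/L1/L2 = G/ACEH/- → run G
t=20: L0/L1/L2 = G/ACEH/- → run G
t=21: L0/L1/L2 = -/ACEH/- → run A
t=22: L0/L1/L2 = -/ACEH/- → run A
t=23: L0/L1/L2 = -/CEH/- → run C
t=24: L0/L1/L2 = -/EH/- → run E
t=25: L0/L1/L2 = -/EH/- → run E
t=26: L0/L1/L2 = -/H/- → run H
t=27: L0/L1/L2 = -/H/- → run H
t=28: (idle)
t=29: (idle)
t=30: (idle)
t=31: (idle)
t=32: (idle)

context switches = 11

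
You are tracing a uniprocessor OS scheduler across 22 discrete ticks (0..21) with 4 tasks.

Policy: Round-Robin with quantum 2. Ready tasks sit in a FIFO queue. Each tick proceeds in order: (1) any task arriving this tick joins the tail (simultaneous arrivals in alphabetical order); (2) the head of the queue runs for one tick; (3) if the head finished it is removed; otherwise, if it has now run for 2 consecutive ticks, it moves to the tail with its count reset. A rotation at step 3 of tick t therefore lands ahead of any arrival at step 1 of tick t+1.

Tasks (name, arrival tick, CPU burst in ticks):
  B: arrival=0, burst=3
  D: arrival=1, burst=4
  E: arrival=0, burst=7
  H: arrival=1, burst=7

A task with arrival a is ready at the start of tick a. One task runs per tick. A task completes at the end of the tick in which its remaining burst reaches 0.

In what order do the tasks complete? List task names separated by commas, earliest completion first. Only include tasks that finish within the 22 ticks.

completion order = B, D, E, H

t=0: queue=[B,E] q_used=0 → run B
t=1: queue=[B,E,D,H] q_used=1 → run B
t=2: queue=[E,D,H,B] q_used=0 → run E
t=3: queue=[E,D,H,B] q_used=1 → run E
t=4: queue=[D,H,B,E] q_used=0 → run D
t=5: queue=[D,H,B,E] q_used=1 → run D
t=6: queue=[H,B,E,D] q_used=0 → run H
t=7: queue=[H,B,E,D] q_used=1 → run H
t=8: queue=[B,E,D,H] q_used=0 → run B
t=9: queue=[E,D,H] q_used=0 → run E
t=10: queue=[E,D,H] q_used=1 → run E
t=11: queue=[D,H,E] q_used=0 → run D
t=12: queue=[D,H,E] q_used=1 → run D
t=13: queue=[H,E] q_used=0 → run H
t=14: queue=[H,E] q_used=1 → run H
t=15: queue=[E,H] q_used=0 → run E
t=16: queue=[E,H] q_used=1 → run E
t=17: queue=[H,E] q_used=0 → run H
t=18: queue=[H,E] q_used=1 → run H
t=19: queue=[E,H] q_used=0 → run E
t=20: queue=[H] q_used=0 → run H
t=21: (idle)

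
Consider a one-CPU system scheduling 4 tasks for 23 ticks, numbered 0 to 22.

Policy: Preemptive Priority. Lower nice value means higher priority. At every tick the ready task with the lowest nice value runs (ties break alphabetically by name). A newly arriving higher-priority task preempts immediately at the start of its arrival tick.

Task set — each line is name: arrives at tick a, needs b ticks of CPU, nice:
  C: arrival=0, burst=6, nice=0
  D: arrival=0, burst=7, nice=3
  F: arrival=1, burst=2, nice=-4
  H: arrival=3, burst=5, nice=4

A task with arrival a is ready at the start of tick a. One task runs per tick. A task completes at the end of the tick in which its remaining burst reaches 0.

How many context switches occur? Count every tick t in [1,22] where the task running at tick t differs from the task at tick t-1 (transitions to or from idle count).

t=0: ready={C,D} → run C
t=1: ready={C,D,F} → run F
t=2: ready={C,D,F} → run F
t=3: ready={C,D,H} → run C
t=4: ready={C,D,H} → run C
t=5: ready={C,D,H} → run C
t=6: ready={C,D,H} → run C
t=7: ready={C,D,H} → run C
t=8: ready={D,H} → run D
t=9: ready={D,H} → run D
t=10: ready={D,H} → run D
t=11: ready={D,H} → run D
t=12: ready={D,H} → run D
t=13: ready={D,H} → run D
t=14: ready={D,H} → run D
t=15: ready={H} → run H
t=16: ready={H} → run H
t=17: ready={H} → run H
t=18: ready={H} → run H
t=19: ready={H} → run H
t=20: (idle)
t=21: (idle)
t=22: (idle)

context switches = 5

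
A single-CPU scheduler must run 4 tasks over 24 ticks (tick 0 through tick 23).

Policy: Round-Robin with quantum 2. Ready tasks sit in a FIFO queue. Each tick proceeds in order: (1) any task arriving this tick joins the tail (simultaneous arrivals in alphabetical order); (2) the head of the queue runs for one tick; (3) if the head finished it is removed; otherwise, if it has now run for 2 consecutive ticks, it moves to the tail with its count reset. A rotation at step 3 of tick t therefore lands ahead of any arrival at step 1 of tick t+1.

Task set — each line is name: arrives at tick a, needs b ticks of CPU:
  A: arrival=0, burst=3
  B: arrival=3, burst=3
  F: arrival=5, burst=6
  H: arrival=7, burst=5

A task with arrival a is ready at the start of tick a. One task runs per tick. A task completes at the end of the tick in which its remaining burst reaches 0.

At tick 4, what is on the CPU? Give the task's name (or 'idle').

t=0: queue=[A] q_used=0 → run A
t=1: queue=[A] q_used=1 → run A
t=2: queue=[A] q_used=0 → run A
t=3: queue=[B] q_used=0 → run B
t=4: queue=[B] q_used=1 → run B
t=5: queue=[B,F] q_used=0 → run B
t=6: queue=[F] q_used=0 → run F
t=7: queue=[F,H] q_used=1 → run F
t=8: queue=[H,F] q_used=0 → run H
t=9: queue=[H,F] q_used=1 → run H
t=10: queue=[F,H] q_used=0 → run F
t=11: queue=[F,H] q_used=1 → run F
t=12: queue=[H,F] q_used=0 → run H
t=13: queue=[H,F] q_used=1 → run H
t=14: queue=[F,H] q_used=0 → run F
t=15: queue=[F,H] q_used=1 → run F
t=16: queue=[H] q_used=0 → run H
t=17: (idle)
t=18: (idle)
t=19: (idle)
t=20: (idle)
t=21: (idle)
t=22: (idle)
t=23: (idle)

running at tick 4 = B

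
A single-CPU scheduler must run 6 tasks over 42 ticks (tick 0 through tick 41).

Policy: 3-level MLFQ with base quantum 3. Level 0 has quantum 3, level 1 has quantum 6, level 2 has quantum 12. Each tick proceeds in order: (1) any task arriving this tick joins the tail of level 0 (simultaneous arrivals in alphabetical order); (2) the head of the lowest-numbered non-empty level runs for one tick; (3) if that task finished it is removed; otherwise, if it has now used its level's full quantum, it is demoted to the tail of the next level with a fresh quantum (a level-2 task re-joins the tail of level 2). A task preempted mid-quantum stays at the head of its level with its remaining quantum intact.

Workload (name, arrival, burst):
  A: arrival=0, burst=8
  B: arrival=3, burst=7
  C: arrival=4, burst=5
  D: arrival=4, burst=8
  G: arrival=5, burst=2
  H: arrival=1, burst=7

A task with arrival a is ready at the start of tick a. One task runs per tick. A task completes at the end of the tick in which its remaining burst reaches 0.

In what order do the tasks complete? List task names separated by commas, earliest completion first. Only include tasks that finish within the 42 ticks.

t=0: L0/L1/L2 = A/-/- → run A
t=1: L0/L1/L2 = AH/-/- → run A
t=2: L0/L1/L2 = AH/-/- → run A
t=3: L0/L1/L2 = HB/A/- → run H
t=4: L0/L1/L2 = HBCD/A/- → run H
t=5: L0/L1/L2 = HBCDG/A/- → run H
t=6: L0/L1/L2 = BCDG/AH/- → run B
t=7: L0/L1/L2 = BCDG/AH/- → run B
t=8: L0/L1/L2 = BCDG/AH/- → run B
t=9: L0/L1/L2 = CDG/AHB/- → run C
t=10: L0/L1/L2 = CDG/AHB/- → run C
t=11: L0/L1/L2 = CDG/AHB/- → run C
t=12: L0/L1/L2 = DG/AHBC/- → run D
t=13: L0/L1/L2 = DG/AHBC/- → run D
t=14: L0/L1/L2 = DG/AHBC/- → run D
t=15: L0/L1/L2 = G/AHBCD/- → run G
t=16: L0/L1/L2 = G/AHBCD/- → run G
t=17: L0/L1/L2 = -/AHBCD/- → run A
t=18: L0/L1/L2 = -/AHBCD/- → run A
t=19: L0/L1/L2 = -/AHBCD/- → run A
t=20: L0/L1/L2 = -/AHBCD/- → run A
t=21: L0/L1/L2 = -/AHBCD/- → run A
t=22: L0/L1/L2 = -/HBCD/- → run H
t=23: L0/L1/L2 = -/HBCD/- → run H
t=24: L0/L1/L2 = -/HBCD/- → run H
t=25: L0/L1/L2 = -/HBCD/- → run H
t=26: L0/L1/L2 = -/BCD/- → run B
t=27: L0/L1/L2 = -/BCD/- → run B
t=28: L0/L1/L2 = -/BCD/- → run B
t=29: L0/L1/L2 = -/BCD/- → run B
t=30: L0/L1/L2 = -/CD/- → run C
t=31: L0/L1/L2 = -/CD/- → run C
t=32: L0/L1/L2 = -/D/- → run D
t=33: L0/L1/L2 = -/D/- → run D
t=34: L0/L1/L2 = -/D/- → run D
t=35: L0/L1/L2 = -/D/- → run D
t=36: L0/L1/L2 = -/D/- → run D
t=37: (idle)
t=38: (idle)
t=39: (idle)
t=40: (idle)
t=41: (idle)

completion order = G, A, H, B, C, D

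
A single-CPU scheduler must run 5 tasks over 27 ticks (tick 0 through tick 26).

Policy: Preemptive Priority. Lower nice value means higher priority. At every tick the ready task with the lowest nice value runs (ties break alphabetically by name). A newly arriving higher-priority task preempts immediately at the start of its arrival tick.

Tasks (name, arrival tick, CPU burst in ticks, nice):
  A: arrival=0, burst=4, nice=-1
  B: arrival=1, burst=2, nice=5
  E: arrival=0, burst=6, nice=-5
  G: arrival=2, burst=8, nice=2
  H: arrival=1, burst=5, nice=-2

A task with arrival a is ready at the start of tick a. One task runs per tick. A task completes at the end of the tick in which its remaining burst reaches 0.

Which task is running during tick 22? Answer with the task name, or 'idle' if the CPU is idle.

t=0: ready={A,E} → run E
t=1: ready={A,B,E,H} → run E
t=2: ready={A,B,E,G,H} → run E
t=3: ready={A,B,E,G,H} → run E
t=4: ready={A,B,E,G,H} → run E
t=5: ready={A,B,E,G,H} → run E
t=6: ready={A,B,G,H} → run H
t=7: ready={A,B,G,H} → run H
t=8: ready={A,B,G,H} → run H
t=9: ready={A,B,G,H} → run H
t=10: ready={A,B,G,H} → run H
t=11: ready={A,B,G} → run A
t=12: ready={A,B,G} → run A
t=13: ready={A,B,G} → run A
t=14: ready={A,B,G} → run A
t=15: ready={B,G} → run G
t=16: ready={B,G} → run G
t=17: ready={B,G} → run G
t=18: ready={B,G} → run G
t=19: ready={B,G} → run G
t=20: ready={B,G} → run G
t=21: ready={B,G} → run G
t=22: ready={B,G} → run G
t=23: ready={B} → run B
t=24: ready={B} → run B
t=25: (idle)
t=26: (idle)

running at tick 22 = G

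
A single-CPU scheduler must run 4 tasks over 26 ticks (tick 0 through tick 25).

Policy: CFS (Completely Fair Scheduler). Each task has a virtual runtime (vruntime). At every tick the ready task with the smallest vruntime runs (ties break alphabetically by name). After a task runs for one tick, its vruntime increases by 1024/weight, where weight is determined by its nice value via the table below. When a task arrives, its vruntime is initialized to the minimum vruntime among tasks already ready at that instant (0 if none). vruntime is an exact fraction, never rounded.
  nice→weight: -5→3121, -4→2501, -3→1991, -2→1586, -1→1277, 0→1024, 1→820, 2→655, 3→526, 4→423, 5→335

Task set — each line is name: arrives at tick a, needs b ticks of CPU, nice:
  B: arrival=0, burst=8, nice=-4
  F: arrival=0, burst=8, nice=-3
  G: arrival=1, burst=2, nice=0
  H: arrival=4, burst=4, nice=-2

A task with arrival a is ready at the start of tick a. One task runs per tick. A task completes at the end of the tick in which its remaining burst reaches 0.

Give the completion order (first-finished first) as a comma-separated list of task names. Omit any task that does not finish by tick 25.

completion order = G, H, B, F

t=0: vr[B=0 F=0] → run B
t=1: vr[B=1024/2501 F=0 G=0] → run F
t=2: vr[B=1024/2501 F=1024/1991 G=0] → run G
t=3: vr[B=1024/2501 F=1024/1991 G=1] → run B
t=4: vr[B=2048/2501 F=1024/1991 G=1 H=1024/1991] → run F
t=5: vr[B=2048/2501 F=2048/1991 G=1 H=1024/1991] → run H
t=6: vr[B=2048/2501 F=2048/1991 G=1 H=1831424/1578863] → run B
t=7: vr[B=3072/2501 F=2048/1991 G=1 H=1831424/1578863] → run G
t=8: vr[B=3072/2501 F=2048/1991 H=1831424/1578863] → run F
t=9: vr[B=3072/2501 F=3072/1991 H=1831424/1578863] → run H
t=10: vr[B=3072/2501 F=3072/1991 H=2850816/1578863] → run B
t=11: vr[B=4096/2501 F=3072/1991 H=2850816/1578863] → run F
t=12: vr[B=4096/2501 F=4096/1991 H=2850816/1578863] → run B
t=13: vr[B=5120/2501 F=4096/1991 H=2850816/1578863] → run H
t=14: vr[B=5120/2501 F=4096/1991 H=3870208/1578863] → run B
t=15: vr[B=6144/2501 F=4096/1991 H=3870208/1578863] → run F
t=16: vr[B=6144/2501 F=5120/1991 H=3870208/1578863] → run H
t=17: vr[B=6144/2501 F=5120/1991] → run B
t=18: vr[B=7168/2501 F=5120/1991] → run F
t=19: vr[B=7168/2501 F=6144/1991] → run B
t=20: vr[F=6144/1991] → run F
t=21: vr[F=7168/1991] → run F
t=22: (idle)
t=23: (idle)
t=24: (idle)
t=25: (idle)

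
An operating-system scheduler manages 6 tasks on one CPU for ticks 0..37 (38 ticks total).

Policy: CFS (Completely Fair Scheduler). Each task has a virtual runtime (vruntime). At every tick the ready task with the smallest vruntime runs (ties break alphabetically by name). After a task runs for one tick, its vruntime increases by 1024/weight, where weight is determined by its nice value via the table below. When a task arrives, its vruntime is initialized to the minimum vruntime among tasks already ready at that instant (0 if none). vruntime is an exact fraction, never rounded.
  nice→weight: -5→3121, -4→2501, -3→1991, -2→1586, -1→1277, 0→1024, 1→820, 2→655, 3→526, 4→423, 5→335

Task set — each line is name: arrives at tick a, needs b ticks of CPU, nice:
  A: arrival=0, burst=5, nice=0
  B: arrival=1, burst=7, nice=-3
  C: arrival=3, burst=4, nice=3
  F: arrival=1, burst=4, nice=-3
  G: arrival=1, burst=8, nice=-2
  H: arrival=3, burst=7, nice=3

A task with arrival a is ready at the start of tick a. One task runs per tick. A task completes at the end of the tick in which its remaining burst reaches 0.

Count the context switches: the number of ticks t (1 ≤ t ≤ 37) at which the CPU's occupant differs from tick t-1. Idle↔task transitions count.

context switches = 29

t=0: vr[A=0] → run A
t=1: vr[A=1 B=1 F=1 G=1] → run A
t=2: vr[A=2 B=1 F=1 G=1] → run B
t=3: vr[A=2 B=3015/1991 C=1 F=1 G=1 H=1] → run C
t=4: vr[A=2 B=3015/1991 C=775/263 F=1 G=1 H=1] → run F
t=5: vr[A=2 B=3015/1991 C=775/263 F=3015/1991 G=1 H=1] → run G
t=6: vr[A=2 B=3015/1991 C=775/263 F=3015/1991 G=1305/793 H=1] → run H
t=7: vr[A=2 B=3015/1991 C=775/263 F=3015/1991 G=1305/793 H=775/263] → run B
t=8: vr[A=2 B=4039/1991 C=775/263 F=3015/1991 G=1305/793 H=775/263] → run F
t=9: vr[A=2 B=4039/1991 C=775/263 F=4039/1991 G=1305/793 H=775/263] → run G
t=10: vr[A=2 B=4039/1991 C=775/263 F=4039/1991 G=1817/793 H=775/263] → run A
t=11: vr[A=3 B=4039/1991 C=775/263 F=4039/1991 G=1817/793 H=775/263] → run B
t=12: vr[A=3 B=5063/1991 C=775/263 F=4039/1991 G=1817/793 H=775/263] → run F
t=13: vr[A=3 B=5063/1991 C=775/263 F=5063/1991 G=1817/793 H=775/263] → run G
t=14: vr[A=3 B=5063/1991 C=775/263 F=5063/1991 G=2329/793 H=775/263] → run B
t=15: vr[A=3 B=6087/1991 C=775/263 F=5063/1991 G=2329/793 H=775/263] → run F
t=16: vr[A=3 B=6087/1991 C=775/263 G=2329/793 H=775/263] → run G
t=17: vr[A=3 B=6087/1991 C=775/263 G=2841/793 H=775/263] → run C
t=18: vr[A=3 B=6087/1991 C=1287/263 G=2841/793 H=775/263] → run H
t=19: vr[A=3 B=6087/1991 C=1287/263 G=2841/793 H=1287/263] → run A
t=20: vr[A=4 B=6087/1991 C=1287/263 G=2841/793 H=1287/263] → run B
t=21: vr[A=4 B=7111/1991 C=1287/263 G=2841/793 H=1287/263] → run B
t=22: vr[A=4 B=8135/1991 C=1287/263 G=2841/793 H=1287/263] → run G
t=23: vr[A=4 B=8135/1991 C=1287/263 G=3353/793 H=1287/263] → run A
t=24: vr[B=8135/1991 C=1287/263 G=3353/793 H=1287/263] → run B
t=25: vr[C=1287/263 G=3353/793 H=1287/263] → run G
t=26: vr[C=1287/263 G=3865/793 H=1287/263] → run G
t=27: vr[C=1287/263 G=4377/793 H=1287/263] → run C
t=28: vr[C=1799/263 G=4377/793 H=1287/263] → run H
t=29: vr[C=1799/263 G=4377/793 H=1799/263] → run G
t=30: vr[C=1799/263 H=1799/263] → run C
t=31: vr[H=1799/263] → run H
t=32: vr[H=2311/263] → run H
t=33: vr[H=2823/263] → run H
t=34: vr[H=3335/263] → run H
t=35: (idle)
t=36: (idle)
t=37: (idle)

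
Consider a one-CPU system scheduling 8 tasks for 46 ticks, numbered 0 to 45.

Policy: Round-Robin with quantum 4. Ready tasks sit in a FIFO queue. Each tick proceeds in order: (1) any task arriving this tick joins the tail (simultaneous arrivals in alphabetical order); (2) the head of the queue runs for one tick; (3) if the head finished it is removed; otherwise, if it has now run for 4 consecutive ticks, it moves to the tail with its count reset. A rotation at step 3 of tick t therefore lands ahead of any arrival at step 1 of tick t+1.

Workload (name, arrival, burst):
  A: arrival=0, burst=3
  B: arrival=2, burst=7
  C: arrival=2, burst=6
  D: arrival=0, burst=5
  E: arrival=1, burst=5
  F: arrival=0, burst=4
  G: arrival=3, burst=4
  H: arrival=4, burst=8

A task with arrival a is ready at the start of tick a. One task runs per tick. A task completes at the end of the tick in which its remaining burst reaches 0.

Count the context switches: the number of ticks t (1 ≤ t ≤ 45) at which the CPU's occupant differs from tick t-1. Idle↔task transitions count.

context switches = 13

t=0: queue=[A,D,F] q_used=0 → run A
t=1: queue=[A,D,F,E] q_used=1 → run A
t=2: queue=[A,D,F,E,B,C] q_used=2 → run A
t=3: queue=[D,F,E,B,C,G] q_used=0 → run D
t=4: queue=[D,F,E,B,C,G,H] q_used=1 → run D
t=5: queue=[D,F,E,B,C,G,H] q_used=2 → run D
t=6: queue=[D,F,E,B,C,G,H] q_used=3 → run D
t=7: queue=[F,E,B,C,G,H,D] q_used=0 → run F
t=8: queue=[F,E,B,C,G,H,D] q_used=1 → run F
t=9: queue=[F,E,B,C,G,H,D] q_used=2 → run F
t=10: queue=[F,E,B,C,G,H,D] q_used=3 → run F
t=11: queue=[E,B,C,G,H,D] q_used=0 → run E
t=12: queue=[E,B,C,G,H,D] q_used=1 → run E
t=13: queue=[E,B,C,G,H,D] q_used=2 → run E
t=14: queue=[E,B,C,G,H,D] q_used=3 → run E
t=15: queue=[B,C,G,H,D,E] q_used=0 → run B
t=16: queue=[B,C,G,H,D,E] q_used=1 → run B
t=17: queue=[B,C,G,H,D,E] q_used=2 → run B
t=18: queue=[B,C,G,H,D,E] q_used=3 → run B
t=19: queue=[C,G,H,D,E,B] q_used=0 → run C
t=20: queue=[C,G,H,D,E,B] q_used=1 → run C
t=21: queue=[C,G,H,D,E,B] q_used=2 → run C
t=22: queue=[C,G,H,D,E,B] q_used=3 → run C
t=23: queue=[G,H,D,E,B,C] q_used=0 → run G
t=24: queue=[G,H,D,E,B,C] q_used=1 → run G
t=25: queue=[G,H,D,E,B,C] q_used=2 → run G
t=26: queue=[G,H,D,E,B,C] q_used=3 → run G
t=27: queue=[H,D,E,B,C] q_used=0 → run H
t=28: queue=[H,D,E,B,C] q_used=1 → run H
t=29: queue=[H,D,E,B,C] q_used=2 → run H
t=30: queue=[H,D,E,B,C] q_used=3 → run H
t=31: queue=[D,E,B,C,H] q_used=0 → run D
t=32: queue=[E,B,C,H] q_used=0 → run E
t=33: queue=[B,C,H] q_used=0 → run B
t=34: queue=[B,C,H] q_used=1 → run B
t=35: queue=[B,C,H] q_used=2 → run B
t=36: queue=[C,H] q_used=0 → run C
t=37: queue=[C,H] q_used=1 → run C
t=38: queue=[H] q_used=0 → run H
t=39: queue=[H] q_used=1 → run H
t=40: queue=[H] q_used=2 → run H
t=41: queue=[H] q_used=3 → run H
t=42: (idle)
t=43: (idle)
t=44: (idle)
t=45: (idle)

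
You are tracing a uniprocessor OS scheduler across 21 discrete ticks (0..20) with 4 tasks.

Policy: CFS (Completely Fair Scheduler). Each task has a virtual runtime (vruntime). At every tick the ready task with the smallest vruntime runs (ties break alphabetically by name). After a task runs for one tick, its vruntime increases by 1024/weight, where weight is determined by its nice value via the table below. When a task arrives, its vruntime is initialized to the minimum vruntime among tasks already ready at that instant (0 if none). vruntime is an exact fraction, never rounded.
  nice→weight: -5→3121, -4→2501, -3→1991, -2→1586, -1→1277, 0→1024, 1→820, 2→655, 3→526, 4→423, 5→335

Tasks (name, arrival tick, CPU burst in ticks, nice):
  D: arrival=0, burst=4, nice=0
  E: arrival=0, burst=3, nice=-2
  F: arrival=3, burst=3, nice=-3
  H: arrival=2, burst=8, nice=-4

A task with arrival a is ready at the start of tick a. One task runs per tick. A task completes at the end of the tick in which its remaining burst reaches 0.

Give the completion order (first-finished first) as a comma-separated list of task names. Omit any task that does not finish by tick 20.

completion order = E, F, D, H

t=0: vr[D=0 E=0] → run D
t=1: vr[D=1 E=0] → run E
t=2: vr[D=1 E=512/793 H=512/793] → run E
t=3: vr[D=1 E=1024/793 F=512/793 H=512/793] → run F
t=4: vr[D=1 E=1024/793 F=1831424/1578863 H=512/793] → run H
t=5: vr[D=1 E=1024/793 F=1831424/1578863 H=34304/32513] → run D
t=6: vr[D=2 E=1024/793 F=1831424/1578863 H=34304/32513] → run H
t=7: vr[D=2 E=1024/793 F=1831424/1578863 H=47616/32513] → run F
t=8: vr[D=2 E=1024/793 F=2643456/1578863 H=47616/32513] → run E
t=9: vr[D=2 F=2643456/1578863 H=47616/32513] → run H
t=10: vr[D=2 F=2643456/1578863 H=60928/32513] → run F
t=11: vr[D=2 H=60928/32513] → run H
t=12: vr[D=2 H=74240/32513] → run D
t=13: vr[D=3 H=74240/32513] → run H
t=14: vr[D=3 H=87552/32513] → run H
t=15: vr[D=3 H=100864/32513] → run D
t=16: vr[H=100864/32513] → run H
t=17: vr[H=114176/32513] → run H
t=18: (idle)
t=19: (idle)
t=20: (idle)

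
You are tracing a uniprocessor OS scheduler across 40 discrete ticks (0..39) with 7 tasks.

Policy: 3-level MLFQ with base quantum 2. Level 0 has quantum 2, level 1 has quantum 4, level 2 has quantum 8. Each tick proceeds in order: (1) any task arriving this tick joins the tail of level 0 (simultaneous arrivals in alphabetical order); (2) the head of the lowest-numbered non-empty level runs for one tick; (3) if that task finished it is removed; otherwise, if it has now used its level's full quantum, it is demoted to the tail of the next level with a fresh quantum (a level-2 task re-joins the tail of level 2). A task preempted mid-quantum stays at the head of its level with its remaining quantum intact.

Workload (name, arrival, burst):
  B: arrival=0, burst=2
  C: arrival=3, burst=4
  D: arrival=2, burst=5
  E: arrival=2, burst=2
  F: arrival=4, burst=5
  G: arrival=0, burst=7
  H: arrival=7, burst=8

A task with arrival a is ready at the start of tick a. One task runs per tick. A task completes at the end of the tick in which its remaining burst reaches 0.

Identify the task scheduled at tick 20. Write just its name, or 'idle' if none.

t=0: L0/L1/L2 = BG/-/- → run B
t=1: L0/L1/L2 = BG/-/- → run B
t=2: L0/L1/L2 = GDE/-/- → run G
t=3: L0/L1/L2 = GDEC/-/- → run G
t=4: L0/L1/L2 = DECF/G/- → run D
t=5: L0/L1/L2 = DECF/G/- → run D
t=6: L0/L1/L2 = ECF/GD/- → run E
t=7: L0/L1/L2 = ECFH/GD/- → run E
t=8: L0/L1/L2 = CFH/GD/- → run C
t=9: L0/L1/L2 = CFH/GD/- → run C
t=10: L0/L1/L2 = FH/GDC/- → run F
t=11: L0/L1/L2 = FH/GDC/- → run F
t=12: L0/L1/L2 = H/GDCF/- → run H
t=13: L0/L1/L2 = H/GDCF/- → run H
t=14: L0/L1/L2 = -/GDCFH/- → run G
t=15: L0/L1/L2 = -/GDCFH/- → run G
t=16: L0/L1/L2 = -/GDCFH/- → run G
t=17: L0/L1/L2 = -/GDCFH/- → run G
t=18: L0/L1/L2 = -/DCFH/G → run D
t=19: L0/L1/L2 = -/DCFH/G → run D
t=20: L0/L1/L2 = -/DCFH/G → run D
t=21: L0/L1/L2 = -/CFH/G → run C
t=22: L0/L1/L2 = -/CFH/G → run C
t=23: L0/L1/L2 = -/FH/G → run F
t=24: L0/L1/L2 = -/FH/G → run F
t=25: L0/L1/L2 = -/FH/G → run F
t=26: L0/L1/L2 = -/H/G → run H
t=27: L0/L1/L2 = -/H/G → run H
t=28: L0/L1/L2 = -/H/G → run H
t=29: L0/L1/L2 = -/H/G → run H
t=30: L0/L1/L2 = -/-/GH → run G
t=31: L0/L1/L2 = -/-/H → run H
t=32: L0/L1/L2 = -/-/H → run H
t=33: (idle)
t=34: (idle)
t=35: (idle)
t=36: (idle)
t=37: (idle)
t=38: (idle)
t=39: (idle)

running at tick 20 = D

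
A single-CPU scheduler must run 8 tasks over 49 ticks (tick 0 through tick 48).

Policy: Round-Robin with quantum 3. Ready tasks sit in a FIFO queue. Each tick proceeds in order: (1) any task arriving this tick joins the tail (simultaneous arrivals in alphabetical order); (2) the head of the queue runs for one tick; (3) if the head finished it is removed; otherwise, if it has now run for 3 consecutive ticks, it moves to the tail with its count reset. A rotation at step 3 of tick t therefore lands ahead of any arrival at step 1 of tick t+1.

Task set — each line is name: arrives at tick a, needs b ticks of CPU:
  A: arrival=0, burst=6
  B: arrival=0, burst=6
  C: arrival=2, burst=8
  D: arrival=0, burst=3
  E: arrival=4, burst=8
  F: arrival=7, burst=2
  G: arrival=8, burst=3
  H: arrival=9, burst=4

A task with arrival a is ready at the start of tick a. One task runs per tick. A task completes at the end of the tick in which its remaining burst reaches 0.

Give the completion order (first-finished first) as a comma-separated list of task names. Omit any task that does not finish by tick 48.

completion order = D, A, B, F, G, H, C, E

t=0: queue=[A,B,D] q_used=0 → run A
t=1: queue=[A,B,D] q_used=1 → run A
t=2: queue=[A,B,D,C] q_used=2 → run A
t=3: queue=[B,D,C,A] q_used=0 → run B
t=4: queue=[B,D,C,A,E] q_used=1 → run B
t=5: queue=[B,D,C,A,E] q_used=2 → run B
t=6: queue=[D,C,A,E,B] q_used=0 → run D
t=7: queue=[D,C,A,E,B,F] q_used=1 → run D
t=8: queue=[D,C,A,E,B,F,G] q_used=2 → run D
t=9: queue=[C,A,E,B,F,G,H] q_used=0 → run C
t=10: queue=[C,A,E,B,F,G,H] q_used=1 → run C
t=11: queue=[C,A,E,B,F,G,H] q_used=2 → run C
t=12: queue=[A,E,B,F,G,H,C] q_used=0 → run A
t=13: queue=[A,E,B,F,G,H,C] q_used=1 → run A
t=14: queue=[A,E,B,F,G,H,C] q_used=2 → run A
t=15: queue=[E,B,F,G,H,C] q_used=0 → run E
t=16: queue=[E,B,F,G,H,C] q_used=1 → run E
t=17: queue=[E,B,F,G,H,C] q_used=2 → run E
t=18: queue=[B,F,G,H,C,E] q_used=0 → run B
t=19: queue=[B,F,G,H,C,E] q_used=1 → run B
t=20: queue=[B,F,G,H,C,E] q_used=2 → run B
t=21: queue=[F,G,H,C,E] q_used=0 → run F
t=22: queue=[F,G,H,C,E] q_used=1 → run F
t=23: queue=[G,H,C,E] q_used=0 → run G
t=24: queue=[G,H,C,E] q_used=1 → run G
t=25: queue=[G,H,C,E] q_used=2 → run G
t=26: queue=[H,C,E] q_used=0 → run H
t=27: queue=[H,C,E] q_used=1 → run H
t=28: queue=[H,C,E] q_used=2 → run H
t=29: queue=[C,E,H] q_used=0 → run C
t=30: queue=[C,E,H] q_used=1 → run C
t=31: queue=[C,E,H] q_used=2 → run C
t=32: queue=[E,H,C] q_used=0 → run E
t=33: queue=[E,H,C] q_used=1 → run E
t=34: queue=[E,H,C] q_used=2 → run E
t=35: queue=[H,C,E] q_used=0 → run H
t=36: queue=[C,E] q_used=0 → run C
t=37: queue=[C,E] q_used=1 → run C
t=38: queue=[E] q_used=0 → run E
t=39: queue=[E] q_used=1 → run E
t=40: (idle)
t=41: (idle)
t=42: (idle)
t=43: (idle)
t=44: (idle)
t=45: (idle)
t=46: (idle)
t=47: (idle)
t=48: (idle)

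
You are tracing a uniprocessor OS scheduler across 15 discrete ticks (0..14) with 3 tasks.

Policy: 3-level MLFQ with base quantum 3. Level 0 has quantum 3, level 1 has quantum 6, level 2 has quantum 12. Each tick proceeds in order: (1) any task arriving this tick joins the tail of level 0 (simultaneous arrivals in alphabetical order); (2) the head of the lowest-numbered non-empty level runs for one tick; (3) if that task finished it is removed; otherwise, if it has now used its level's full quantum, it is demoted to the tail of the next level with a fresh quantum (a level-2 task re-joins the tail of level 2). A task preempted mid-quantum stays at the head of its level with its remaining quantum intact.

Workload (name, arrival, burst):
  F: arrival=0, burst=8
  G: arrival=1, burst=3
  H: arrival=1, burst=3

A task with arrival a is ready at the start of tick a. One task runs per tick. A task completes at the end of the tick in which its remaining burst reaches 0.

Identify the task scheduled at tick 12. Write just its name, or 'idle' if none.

running at tick 12 = F

t=0: L0/L1/L2 = F/-/- → run F
t=1: L0/L1/L2 = FGH/-/- → run F
t=2: L0/L1/L2 = FGH/-/- → run F
t=3: L0/L1/L2 = GH/F/- → run G
t=4: L0/L1/L2 = GH/F/- → run G
t=5: L0/L1/L2 = GH/F/- → run G
t=6: L0/L1/L2 = H/F/- → run H
t=7: L0/L1/L2 = H/F/- → run H
t=8: L0/L1/L2 = H/F/- → run H
t=9: L0/L1/L2 = -/F/- → run F
t=10: L0/L1/L2 = -/F/- → run F
t=11: L0/L1/L2 = -/F/- → run F
t=12: L0/L1/L2 = -/F/- → run F
t=13: L0/L1/L2 = -/F/- → run F
t=14: (idle)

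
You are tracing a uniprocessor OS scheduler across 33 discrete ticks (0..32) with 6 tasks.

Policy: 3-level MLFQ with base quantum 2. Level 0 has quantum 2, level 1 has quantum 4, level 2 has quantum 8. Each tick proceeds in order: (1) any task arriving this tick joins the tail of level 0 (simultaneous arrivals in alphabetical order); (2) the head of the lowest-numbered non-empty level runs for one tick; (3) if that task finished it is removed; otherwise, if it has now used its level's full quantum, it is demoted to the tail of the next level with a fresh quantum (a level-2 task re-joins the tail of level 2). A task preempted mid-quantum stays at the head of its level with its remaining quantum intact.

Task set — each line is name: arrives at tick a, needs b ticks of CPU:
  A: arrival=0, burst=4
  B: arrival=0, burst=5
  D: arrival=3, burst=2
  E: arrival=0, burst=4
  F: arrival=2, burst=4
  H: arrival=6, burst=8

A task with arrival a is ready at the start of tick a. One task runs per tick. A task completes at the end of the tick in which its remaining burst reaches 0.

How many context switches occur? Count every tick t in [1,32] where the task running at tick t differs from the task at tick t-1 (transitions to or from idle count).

context switches = 11

t=0: L0/L1/L2 = ABE/-/- → run A
t=1: L0/L1/L2 = ABE/-/- → run A
t=2: L0/L1/L2 = BEF/A/- → run B
t=3: L0/L1/L2 = BEFD/A/- → run B
t=4: L0/L1/L2 = EFD/AB/- → run E
t=5: L0/L1/L2 = EFD/AB/- → run E
t=6: L0/L1/L2 = FDH/ABE/- → run F
t=7: L0/L1/L2 = FDH/ABE/- → run F
t=8: L0/L1/L2 = DH/ABEF/- → run D
t=9: L0/L1/L2 = DH/ABEF/- → run D
t=10: L0/L1/L2 = H/ABEF/- → run H
t=11: L0/L1/L2 = H/ABEF/- → run H
t=12: L0/L1/L2 = -/ABEFH/- → run A
t=13: L0/L1/L2 = -/ABEFH/- → run A
t=14: L0/L1/L2 = -/BEFH/- → run B
t=15: L0/L1/L2 = -/BEFH/- → run B
t=16: L0/L1/L2 = -/BEFH/- → run B
t=17: L0/L1/L2 = -/EFH/- → run E
t=18: L0/L1/L2 = -/EFH/- → run E
t=19: L0/L1/L2 = -/FH/- → run F
t=20: L0/L1/L2 = -/FH/- → run F
t=21: L0/L1/L2 = -/H/- → run H
t=22: L0/L1/L2 = -/H/- → run H
t=23: L0/L1/L2 = -/H/- → run H
t=24: L0/L1/L2 = -/H/- → run H
t=25: L0/L1/L2 = -/-/H → run H
t=26: L0/L1/L2 = -/-/H → run H
t=27: (idle)
t=28: (idle)
t=29: (idle)
t=30: (idle)
t=31: (idle)
t=32: (idle)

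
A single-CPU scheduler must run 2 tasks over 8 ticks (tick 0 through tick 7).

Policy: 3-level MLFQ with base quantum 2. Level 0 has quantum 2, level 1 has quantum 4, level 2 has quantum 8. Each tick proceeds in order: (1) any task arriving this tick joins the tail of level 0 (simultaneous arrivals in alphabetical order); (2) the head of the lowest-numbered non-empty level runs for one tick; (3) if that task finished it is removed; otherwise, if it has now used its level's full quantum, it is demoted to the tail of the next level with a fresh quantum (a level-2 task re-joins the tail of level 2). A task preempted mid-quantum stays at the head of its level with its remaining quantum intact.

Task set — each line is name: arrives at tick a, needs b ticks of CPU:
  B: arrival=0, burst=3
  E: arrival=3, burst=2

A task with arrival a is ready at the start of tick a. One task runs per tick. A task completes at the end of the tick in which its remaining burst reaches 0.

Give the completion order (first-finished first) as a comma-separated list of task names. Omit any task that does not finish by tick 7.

t=0: L0/L1/L2 = B/-/- → run B
t=1: L0/L1/L2 = B/-/- → run B
t=2: L0/L1/L2 = -/B/- → run B
t=3: L0/L1/L2 = E/-/- → run E
t=4: L0/L1/L2 = E/-/- → run E
t=5: (idle)
t=6: (idle)
t=7: (idle)

completion order = B, E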